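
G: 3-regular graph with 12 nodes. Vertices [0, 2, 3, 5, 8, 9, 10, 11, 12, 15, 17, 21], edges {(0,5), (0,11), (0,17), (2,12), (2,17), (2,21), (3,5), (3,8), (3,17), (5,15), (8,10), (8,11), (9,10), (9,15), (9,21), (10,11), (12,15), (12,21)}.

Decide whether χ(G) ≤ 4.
A valid 4-coloring: color 1: [5, 8, 9, 12, 17]; color 2: [3, 11, 15, 21]; color 3: [0, 2, 10].
(χ(G) = 3 ≤ 4.)

Yes, G is 4-colorable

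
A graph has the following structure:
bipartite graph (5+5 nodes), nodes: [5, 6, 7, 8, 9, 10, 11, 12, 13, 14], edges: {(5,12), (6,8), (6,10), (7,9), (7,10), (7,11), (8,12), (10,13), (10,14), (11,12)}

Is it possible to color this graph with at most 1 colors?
Edge (5,12) forces its endpoints to differ, so 1 color is not enough.

No, G is not 1-colorable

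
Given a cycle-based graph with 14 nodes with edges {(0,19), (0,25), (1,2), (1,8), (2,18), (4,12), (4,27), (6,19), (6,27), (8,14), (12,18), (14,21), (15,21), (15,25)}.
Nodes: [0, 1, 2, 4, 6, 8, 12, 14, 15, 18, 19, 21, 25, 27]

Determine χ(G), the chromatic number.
Clique number ω(G) = 2 (lower bound: χ ≥ ω).
The graph is bipartite (no odd cycle), so 2 colors suffice: χ(G) = 2.
A valid 2-coloring: color 1: [2, 8, 12, 19, 21, 25, 27]; color 2: [0, 1, 4, 6, 14, 15, 18].

χ(G) = 2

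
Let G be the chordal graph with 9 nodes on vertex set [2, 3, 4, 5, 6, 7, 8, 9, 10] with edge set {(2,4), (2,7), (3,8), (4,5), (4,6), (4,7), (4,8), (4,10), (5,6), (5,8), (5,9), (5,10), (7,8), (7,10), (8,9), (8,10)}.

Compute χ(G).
χ(G) = 4

Clique number ω(G) = 4 (lower bound: χ ≥ ω).
The clique on [4, 5, 8, 10] has size 4, forcing χ ≥ 4, and the coloring below uses 4 colors, so χ(G) = 4.
A valid 4-coloring: color 1: [3, 4, 9]; color 2: [2, 6, 8]; color 3: [5, 7]; color 4: [10].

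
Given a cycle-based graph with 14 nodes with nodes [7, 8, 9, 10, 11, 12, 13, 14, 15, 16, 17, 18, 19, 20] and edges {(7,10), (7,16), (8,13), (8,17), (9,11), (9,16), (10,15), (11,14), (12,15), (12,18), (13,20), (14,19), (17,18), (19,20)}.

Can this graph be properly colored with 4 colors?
A valid 4-coloring: color 1: [7, 8, 9, 14, 15, 18, 20]; color 2: [10, 11, 12, 13, 16, 17, 19].
(χ(G) = 2 ≤ 4.)

Yes, G is 4-colorable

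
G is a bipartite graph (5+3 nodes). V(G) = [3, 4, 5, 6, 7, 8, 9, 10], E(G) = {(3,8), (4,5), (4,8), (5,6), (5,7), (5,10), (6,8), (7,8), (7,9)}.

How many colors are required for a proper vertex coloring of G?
Clique number ω(G) = 2 (lower bound: χ ≥ ω).
The graph is bipartite (no odd cycle), so 2 colors suffice: χ(G) = 2.
A valid 2-coloring: color 1: [5, 8, 9]; color 2: [3, 4, 6, 7, 10].

χ(G) = 2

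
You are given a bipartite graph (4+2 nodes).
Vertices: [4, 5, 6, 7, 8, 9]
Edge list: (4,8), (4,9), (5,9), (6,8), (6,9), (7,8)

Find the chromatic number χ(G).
χ(G) = 2

Clique number ω(G) = 2 (lower bound: χ ≥ ω).
The graph is bipartite (no odd cycle), so 2 colors suffice: χ(G) = 2.
A valid 2-coloring: color 1: [8, 9]; color 2: [4, 5, 6, 7].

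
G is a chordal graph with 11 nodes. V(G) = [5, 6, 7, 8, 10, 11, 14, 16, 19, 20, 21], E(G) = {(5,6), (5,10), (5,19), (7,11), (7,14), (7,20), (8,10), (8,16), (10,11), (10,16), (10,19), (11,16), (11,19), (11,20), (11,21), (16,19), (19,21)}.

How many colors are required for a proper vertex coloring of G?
Clique number ω(G) = 4 (lower bound: χ ≥ ω).
The clique on [10, 11, 16, 19] has size 4, forcing χ ≥ 4, and the coloring below uses 4 colors, so χ(G) = 4.
A valid 4-coloring: color 1: [5, 8, 11, 14]; color 2: [6, 7, 10, 21]; color 3: [19, 20]; color 4: [16].

χ(G) = 4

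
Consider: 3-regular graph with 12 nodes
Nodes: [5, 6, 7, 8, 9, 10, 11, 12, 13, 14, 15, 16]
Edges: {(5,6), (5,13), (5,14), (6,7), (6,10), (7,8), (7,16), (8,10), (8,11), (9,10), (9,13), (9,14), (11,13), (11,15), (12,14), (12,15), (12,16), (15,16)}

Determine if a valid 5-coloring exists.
Yes, G is 5-colorable

A valid 5-coloring: color 1: [7, 10, 13, 14, 15]; color 2: [6, 8, 9, 16]; color 3: [5, 11, 12].
(χ(G) = 3 ≤ 5.)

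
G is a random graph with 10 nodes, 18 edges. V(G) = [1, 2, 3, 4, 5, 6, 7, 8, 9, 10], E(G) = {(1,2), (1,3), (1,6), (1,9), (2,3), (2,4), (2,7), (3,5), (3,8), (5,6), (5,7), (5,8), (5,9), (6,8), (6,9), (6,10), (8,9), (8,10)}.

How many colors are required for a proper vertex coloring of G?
Clique number ω(G) = 4 (lower bound: χ ≥ ω).
The clique on [5, 6, 8, 9] has size 4, forcing χ ≥ 4, and the coloring below uses 4 colors, so χ(G) = 4.
A valid 4-coloring: color 1: [1, 4, 7, 8]; color 2: [2, 5, 10]; color 3: [3, 6]; color 4: [9].

χ(G) = 4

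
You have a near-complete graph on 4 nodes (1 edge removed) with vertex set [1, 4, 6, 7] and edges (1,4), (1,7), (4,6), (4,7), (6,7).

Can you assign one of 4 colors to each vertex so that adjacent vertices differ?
A valid 4-coloring: color 1: [4]; color 2: [7]; color 3: [1, 6].
(χ(G) = 3 ≤ 4.)

Yes, G is 4-colorable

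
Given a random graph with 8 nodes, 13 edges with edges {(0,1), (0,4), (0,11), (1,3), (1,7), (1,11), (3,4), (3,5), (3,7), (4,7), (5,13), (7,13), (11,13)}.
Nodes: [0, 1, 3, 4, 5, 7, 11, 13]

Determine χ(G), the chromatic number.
χ(G) = 3

Clique number ω(G) = 3 (lower bound: χ ≥ ω).
The clique on [0, 1, 11] has size 3, forcing χ ≥ 3, and the coloring below uses 3 colors, so χ(G) = 3.
A valid 3-coloring: color 1: [1, 4, 5]; color 2: [7, 11]; color 3: [0, 3, 13].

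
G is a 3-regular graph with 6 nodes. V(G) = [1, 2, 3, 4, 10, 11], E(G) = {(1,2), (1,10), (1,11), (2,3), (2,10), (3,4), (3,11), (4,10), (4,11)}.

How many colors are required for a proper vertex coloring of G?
χ(G) = 3

Clique number ω(G) = 3 (lower bound: χ ≥ ω).
The clique on [1, 2, 10] has size 3, forcing χ ≥ 3, and the coloring below uses 3 colors, so χ(G) = 3.
A valid 3-coloring: color 1: [2, 11]; color 2: [3, 10]; color 3: [1, 4].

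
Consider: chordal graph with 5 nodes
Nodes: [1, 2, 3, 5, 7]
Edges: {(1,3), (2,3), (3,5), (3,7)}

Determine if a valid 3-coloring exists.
A valid 3-coloring: color 1: [3]; color 2: [1, 2, 5, 7].
(χ(G) = 2 ≤ 3.)

Yes, G is 3-colorable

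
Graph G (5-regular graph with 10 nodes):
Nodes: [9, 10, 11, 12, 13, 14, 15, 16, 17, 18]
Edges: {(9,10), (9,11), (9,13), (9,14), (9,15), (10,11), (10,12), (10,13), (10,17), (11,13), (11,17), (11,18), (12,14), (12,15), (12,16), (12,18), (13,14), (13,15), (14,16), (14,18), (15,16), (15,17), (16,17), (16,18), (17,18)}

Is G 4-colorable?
Yes, G is 4-colorable

A valid 4-coloring: color 1: [10, 15, 18]; color 2: [12, 13, 17]; color 3: [11, 14]; color 4: [9, 16].
(χ(G) = 4 ≤ 4.)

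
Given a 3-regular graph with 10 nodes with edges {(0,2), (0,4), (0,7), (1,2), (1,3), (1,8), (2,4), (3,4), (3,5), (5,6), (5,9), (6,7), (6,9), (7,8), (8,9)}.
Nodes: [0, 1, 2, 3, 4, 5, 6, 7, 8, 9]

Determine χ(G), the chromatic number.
Clique number ω(G) = 3 (lower bound: χ ≥ ω).
The clique on [0, 2, 4] has size 3, forcing χ ≥ 3, and the coloring below uses 3 colors, so χ(G) = 3.
A valid 3-coloring: color 1: [0, 1, 5]; color 2: [2, 3, 7, 9]; color 3: [4, 6, 8].

χ(G) = 3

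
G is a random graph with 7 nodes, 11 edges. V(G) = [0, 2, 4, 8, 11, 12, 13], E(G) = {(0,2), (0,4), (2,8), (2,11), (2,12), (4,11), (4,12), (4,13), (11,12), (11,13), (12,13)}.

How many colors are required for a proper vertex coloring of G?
Clique number ω(G) = 4 (lower bound: χ ≥ ω).
The clique on [4, 11, 12, 13] has size 4, forcing χ ≥ 4, and the coloring below uses 4 colors, so χ(G) = 4.
A valid 4-coloring: color 1: [2, 4]; color 2: [0, 8, 12]; color 3: [11]; color 4: [13].

χ(G) = 4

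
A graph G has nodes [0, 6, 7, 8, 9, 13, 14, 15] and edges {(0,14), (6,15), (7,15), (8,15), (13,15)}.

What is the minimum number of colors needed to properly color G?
Clique number ω(G) = 2 (lower bound: χ ≥ ω).
The graph is bipartite (no odd cycle), so 2 colors suffice: χ(G) = 2.
A valid 2-coloring: color 1: [9, 14, 15]; color 2: [0, 6, 7, 8, 13].

χ(G) = 2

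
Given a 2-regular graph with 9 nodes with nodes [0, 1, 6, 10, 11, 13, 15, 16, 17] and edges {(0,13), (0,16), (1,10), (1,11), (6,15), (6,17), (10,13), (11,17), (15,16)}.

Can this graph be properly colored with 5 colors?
Yes, G is 5-colorable

A valid 5-coloring: color 1: [0, 1, 15, 17]; color 2: [6, 10, 11, 16]; color 3: [13].
(χ(G) = 3 ≤ 5.)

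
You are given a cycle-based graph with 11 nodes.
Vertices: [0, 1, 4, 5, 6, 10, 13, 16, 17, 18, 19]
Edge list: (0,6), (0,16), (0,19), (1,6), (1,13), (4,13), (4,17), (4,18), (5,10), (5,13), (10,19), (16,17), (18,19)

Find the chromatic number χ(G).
Clique number ω(G) = 2 (lower bound: χ ≥ ω).
Odd cycle [16, 0, 6, 1, 13, 4, 17] needs 3 colors (χ ≥ 3).
The coloring below uses 3 colors, so χ(G) = 3.
A valid 3-coloring: color 1: [1, 4, 5, 16, 19]; color 2: [0, 10, 13, 17, 18]; color 3: [6].

χ(G) = 3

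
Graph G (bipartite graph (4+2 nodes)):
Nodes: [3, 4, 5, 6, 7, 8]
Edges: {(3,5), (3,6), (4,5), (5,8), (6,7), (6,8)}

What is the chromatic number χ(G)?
χ(G) = 2

Clique number ω(G) = 2 (lower bound: χ ≥ ω).
The graph is bipartite (no odd cycle), so 2 colors suffice: χ(G) = 2.
A valid 2-coloring: color 1: [5, 6]; color 2: [3, 4, 7, 8].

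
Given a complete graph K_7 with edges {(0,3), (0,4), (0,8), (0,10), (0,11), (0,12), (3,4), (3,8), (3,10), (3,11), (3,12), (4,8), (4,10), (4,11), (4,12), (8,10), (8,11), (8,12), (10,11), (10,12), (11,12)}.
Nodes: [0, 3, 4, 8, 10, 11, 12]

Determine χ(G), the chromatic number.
Clique number ω(G) = 7 (lower bound: χ ≥ ω).
The clique on [0, 3, 4, 8, 10, 11, 12] has size 7, forcing χ ≥ 7, and the coloring below uses 7 colors, so χ(G) = 7.
A valid 7-coloring: color 1: [0]; color 2: [10]; color 3: [12]; color 4: [11]; color 5: [3]; color 6: [8]; color 7: [4].

χ(G) = 7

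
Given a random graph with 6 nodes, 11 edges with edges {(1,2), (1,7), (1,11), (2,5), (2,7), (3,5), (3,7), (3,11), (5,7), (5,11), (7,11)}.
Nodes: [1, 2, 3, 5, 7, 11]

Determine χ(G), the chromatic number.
χ(G) = 4

Clique number ω(G) = 4 (lower bound: χ ≥ ω).
The clique on [3, 5, 7, 11] has size 4, forcing χ ≥ 4, and the coloring below uses 4 colors, so χ(G) = 4.
A valid 4-coloring: color 1: [7]; color 2: [2, 11]; color 3: [1, 5]; color 4: [3].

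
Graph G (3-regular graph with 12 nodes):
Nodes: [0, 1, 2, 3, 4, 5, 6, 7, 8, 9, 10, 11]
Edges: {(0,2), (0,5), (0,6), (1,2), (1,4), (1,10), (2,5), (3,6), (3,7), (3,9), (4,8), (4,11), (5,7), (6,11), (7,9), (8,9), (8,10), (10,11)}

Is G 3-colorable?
Yes, G is 3-colorable

A valid 3-coloring: color 1: [0, 1, 7, 8, 11]; color 2: [4, 5, 6, 9, 10]; color 3: [2, 3].
(χ(G) = 3 ≤ 3.)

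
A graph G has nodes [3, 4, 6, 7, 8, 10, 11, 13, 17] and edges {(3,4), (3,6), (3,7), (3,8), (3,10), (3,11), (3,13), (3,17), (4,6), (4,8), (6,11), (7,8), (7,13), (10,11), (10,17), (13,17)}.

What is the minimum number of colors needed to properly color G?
Clique number ω(G) = 3 (lower bound: χ ≥ ω).
The clique on [3, 4, 8] has size 3, forcing χ ≥ 3, and the coloring below uses 3 colors, so χ(G) = 3.
A valid 3-coloring: color 1: [3]; color 2: [6, 8, 10, 13]; color 3: [4, 7, 11, 17].

χ(G) = 3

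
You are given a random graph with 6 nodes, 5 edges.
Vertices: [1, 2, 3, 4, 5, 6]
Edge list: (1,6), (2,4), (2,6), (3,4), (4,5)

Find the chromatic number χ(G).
Clique number ω(G) = 2 (lower bound: χ ≥ ω).
The graph is bipartite (no odd cycle), so 2 colors suffice: χ(G) = 2.
A valid 2-coloring: color 1: [4, 6]; color 2: [1, 2, 3, 5].

χ(G) = 2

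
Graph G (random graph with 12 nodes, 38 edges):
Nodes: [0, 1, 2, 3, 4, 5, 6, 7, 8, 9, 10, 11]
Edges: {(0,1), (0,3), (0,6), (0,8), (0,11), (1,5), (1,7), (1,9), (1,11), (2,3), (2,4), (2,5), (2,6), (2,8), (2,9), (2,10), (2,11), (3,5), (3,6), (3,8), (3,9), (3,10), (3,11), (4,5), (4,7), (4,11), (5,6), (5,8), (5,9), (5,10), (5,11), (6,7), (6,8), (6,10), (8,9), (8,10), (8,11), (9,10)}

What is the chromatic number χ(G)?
χ(G) = 6

Clique number ω(G) = 6 (lower bound: χ ≥ ω).
The clique on [2, 3, 5, 8, 9, 10] has size 6, forcing χ ≥ 6, and the coloring below uses 6 colors, so χ(G) = 6.
A valid 6-coloring: color 1: [0, 5, 7]; color 2: [1, 3, 4]; color 3: [2]; color 4: [8]; color 5: [6, 9, 11]; color 6: [10].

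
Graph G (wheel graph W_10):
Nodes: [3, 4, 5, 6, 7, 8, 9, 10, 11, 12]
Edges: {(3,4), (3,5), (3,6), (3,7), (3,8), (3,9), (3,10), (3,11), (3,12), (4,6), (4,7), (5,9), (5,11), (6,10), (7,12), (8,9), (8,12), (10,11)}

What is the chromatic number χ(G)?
Clique number ω(G) = 3 (lower bound: χ ≥ ω).
Odd cycle [7, 4, 6, 10, 11, 5, 9, 8, 12] needs 3 colors (χ ≥ 3).
Vertex 3 is adjacent to every vertex of [4, 5, 6, 7, 8, 9, 10, 11, 12], which already need 3 colors among themselves, so 3 needs a new color (χ ≥ 4).
The coloring below uses 4 colors, so χ(G) = 4.
A valid 4-coloring: color 1: [3]; color 2: [6, 7, 8, 11]; color 3: [4, 5, 10, 12]; color 4: [9].

χ(G) = 4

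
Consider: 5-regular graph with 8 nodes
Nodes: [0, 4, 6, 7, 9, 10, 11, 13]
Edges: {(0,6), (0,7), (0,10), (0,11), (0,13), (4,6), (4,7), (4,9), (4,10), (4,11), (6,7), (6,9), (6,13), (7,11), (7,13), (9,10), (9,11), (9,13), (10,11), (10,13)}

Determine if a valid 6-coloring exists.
Yes, G is 6-colorable

A valid 6-coloring: color 1: [7, 9]; color 2: [11, 13]; color 3: [6, 10]; color 4: [0, 4].
(χ(G) = 4 ≤ 6.)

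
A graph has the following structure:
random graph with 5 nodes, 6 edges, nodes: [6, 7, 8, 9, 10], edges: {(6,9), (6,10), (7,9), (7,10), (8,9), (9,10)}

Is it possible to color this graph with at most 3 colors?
Yes, G is 3-colorable

A valid 3-coloring: color 1: [9]; color 2: [8, 10]; color 3: [6, 7].
(χ(G) = 3 ≤ 3.)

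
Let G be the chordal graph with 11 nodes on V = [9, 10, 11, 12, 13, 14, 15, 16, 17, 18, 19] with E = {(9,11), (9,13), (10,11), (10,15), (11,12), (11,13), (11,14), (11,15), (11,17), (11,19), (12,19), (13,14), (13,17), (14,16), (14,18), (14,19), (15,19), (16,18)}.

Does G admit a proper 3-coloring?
A valid 3-coloring: color 1: [11, 18]; color 2: [9, 12, 14, 15, 17]; color 3: [10, 13, 16, 19].
(χ(G) = 3 ≤ 3.)

Yes, G is 3-colorable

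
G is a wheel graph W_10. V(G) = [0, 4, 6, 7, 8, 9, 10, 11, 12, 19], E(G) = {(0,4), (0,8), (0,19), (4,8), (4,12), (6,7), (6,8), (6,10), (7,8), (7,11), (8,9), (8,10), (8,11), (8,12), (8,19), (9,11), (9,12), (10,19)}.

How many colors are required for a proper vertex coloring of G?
Clique number ω(G) = 3 (lower bound: χ ≥ ω).
Odd cycle [0, 19, 10, 6, 7, 11, 9, 12, 4] needs 3 colors (χ ≥ 3).
Vertex 8 is adjacent to every vertex of [0, 4, 6, 7, 9, 10, 11, 12, 19], which already need 3 colors among themselves, so 8 needs a new color (χ ≥ 4).
The coloring below uses 4 colors, so χ(G) = 4.
A valid 4-coloring: color 1: [8]; color 2: [0, 7, 10, 12]; color 3: [4, 6, 11, 19]; color 4: [9].

χ(G) = 4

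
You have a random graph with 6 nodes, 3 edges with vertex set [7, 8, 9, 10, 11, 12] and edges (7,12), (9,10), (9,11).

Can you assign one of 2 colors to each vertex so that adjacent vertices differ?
A valid 2-coloring: color 1: [7, 8, 9]; color 2: [10, 11, 12].
(χ(G) = 2 ≤ 2.)

Yes, G is 2-colorable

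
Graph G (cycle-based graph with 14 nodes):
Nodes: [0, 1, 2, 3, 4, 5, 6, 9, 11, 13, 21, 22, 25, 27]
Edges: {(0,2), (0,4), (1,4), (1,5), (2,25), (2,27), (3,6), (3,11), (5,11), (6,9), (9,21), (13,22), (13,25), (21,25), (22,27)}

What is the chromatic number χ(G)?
Clique number ω(G) = 2 (lower bound: χ ≥ ω).
Odd cycle [27, 22, 13, 25, 2] needs 3 colors (χ ≥ 3).
The coloring below uses 3 colors, so χ(G) = 3.
A valid 3-coloring: color 1: [2, 4, 6, 11, 21, 22]; color 2: [0, 3, 5, 9, 25, 27]; color 3: [1, 13].

χ(G) = 3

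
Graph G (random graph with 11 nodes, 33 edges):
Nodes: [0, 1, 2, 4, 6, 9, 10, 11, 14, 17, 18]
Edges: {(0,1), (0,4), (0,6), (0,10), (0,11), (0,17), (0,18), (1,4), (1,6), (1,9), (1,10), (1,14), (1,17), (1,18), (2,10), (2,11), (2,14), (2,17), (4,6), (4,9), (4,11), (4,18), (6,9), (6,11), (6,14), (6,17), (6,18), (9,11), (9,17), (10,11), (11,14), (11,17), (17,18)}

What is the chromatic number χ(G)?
χ(G) = 5

Clique number ω(G) = 5 (lower bound: χ ≥ ω).
The clique on [0, 1, 6, 17, 18] has size 5, forcing χ ≥ 5, and the coloring below uses 5 colors, so χ(G) = 5.
A valid 5-coloring: color 1: [1, 11]; color 2: [2, 6]; color 3: [0, 9, 14]; color 4: [4, 10, 17]; color 5: [18].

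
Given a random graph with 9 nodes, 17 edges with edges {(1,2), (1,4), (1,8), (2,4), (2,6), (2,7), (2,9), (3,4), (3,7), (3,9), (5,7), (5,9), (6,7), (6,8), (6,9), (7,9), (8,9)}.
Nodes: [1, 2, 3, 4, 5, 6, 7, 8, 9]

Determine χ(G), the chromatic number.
χ(G) = 4

Clique number ω(G) = 4 (lower bound: χ ≥ ω).
The clique on [2, 6, 7, 9] has size 4, forcing χ ≥ 4, and the coloring below uses 4 colors, so χ(G) = 4.
A valid 4-coloring: color 1: [1, 9]; color 2: [4, 7, 8]; color 3: [2, 3, 5]; color 4: [6].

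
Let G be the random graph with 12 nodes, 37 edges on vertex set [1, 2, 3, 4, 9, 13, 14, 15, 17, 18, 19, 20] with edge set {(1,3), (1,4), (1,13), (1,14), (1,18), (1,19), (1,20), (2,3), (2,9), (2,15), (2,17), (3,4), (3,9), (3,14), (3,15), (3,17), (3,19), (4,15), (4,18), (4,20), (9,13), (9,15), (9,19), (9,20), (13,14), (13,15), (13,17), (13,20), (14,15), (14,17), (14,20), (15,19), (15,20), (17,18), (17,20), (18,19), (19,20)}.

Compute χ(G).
χ(G) = 4

Clique number ω(G) = 4 (lower bound: χ ≥ ω).
The clique on [2, 3, 9, 15] has size 4, forcing χ ≥ 4, and the coloring below uses 4 colors, so χ(G) = 4.
A valid 4-coloring: color 1: [3, 18, 20]; color 2: [1, 15, 17]; color 3: [2, 4, 13, 19]; color 4: [9, 14].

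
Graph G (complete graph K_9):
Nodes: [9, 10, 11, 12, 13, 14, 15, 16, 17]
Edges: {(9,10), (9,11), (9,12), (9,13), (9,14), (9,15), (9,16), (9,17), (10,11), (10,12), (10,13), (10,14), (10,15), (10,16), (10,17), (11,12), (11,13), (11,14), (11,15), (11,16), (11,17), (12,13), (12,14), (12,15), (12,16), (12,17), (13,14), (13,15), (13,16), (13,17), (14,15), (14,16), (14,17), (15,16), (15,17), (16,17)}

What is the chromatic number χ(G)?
Clique number ω(G) = 9 (lower bound: χ ≥ ω).
The clique on [9, 10, 11, 12, 13, 14, 15, 16, 17] has size 9, forcing χ ≥ 9, and the coloring below uses 9 colors, so χ(G) = 9.
A valid 9-coloring: color 1: [14]; color 2: [13]; color 3: [17]; color 4: [9]; color 5: [11]; color 6: [15]; color 7: [16]; color 8: [12]; color 9: [10].

χ(G) = 9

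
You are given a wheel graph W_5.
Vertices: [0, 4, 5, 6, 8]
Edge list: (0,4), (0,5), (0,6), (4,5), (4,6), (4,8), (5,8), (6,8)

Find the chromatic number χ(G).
χ(G) = 3

Clique number ω(G) = 3 (lower bound: χ ≥ ω).
The clique on [0, 4, 5] has size 3, forcing χ ≥ 3, and the coloring below uses 3 colors, so χ(G) = 3.
A valid 3-coloring: color 1: [4]; color 2: [5, 6]; color 3: [0, 8].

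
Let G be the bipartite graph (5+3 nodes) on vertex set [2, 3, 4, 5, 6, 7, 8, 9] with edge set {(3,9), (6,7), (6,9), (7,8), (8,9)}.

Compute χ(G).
χ(G) = 2

Clique number ω(G) = 2 (lower bound: χ ≥ ω).
The graph is bipartite (no odd cycle), so 2 colors suffice: χ(G) = 2.
A valid 2-coloring: color 1: [2, 4, 5, 7, 9]; color 2: [3, 6, 8].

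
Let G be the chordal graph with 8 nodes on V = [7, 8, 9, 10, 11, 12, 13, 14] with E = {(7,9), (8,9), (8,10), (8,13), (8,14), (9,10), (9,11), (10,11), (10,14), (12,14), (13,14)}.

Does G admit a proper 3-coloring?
Yes, G is 3-colorable

A valid 3-coloring: color 1: [7, 8, 11, 12]; color 2: [10, 13]; color 3: [9, 14].
(χ(G) = 3 ≤ 3.)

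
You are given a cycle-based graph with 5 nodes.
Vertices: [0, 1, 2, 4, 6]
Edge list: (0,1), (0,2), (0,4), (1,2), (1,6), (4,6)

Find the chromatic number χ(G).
χ(G) = 3

Clique number ω(G) = 3 (lower bound: χ ≥ ω).
The clique on [0, 1, 2] has size 3, forcing χ ≥ 3, and the coloring below uses 3 colors, so χ(G) = 3.
A valid 3-coloring: color 1: [0, 6]; color 2: [1, 4]; color 3: [2].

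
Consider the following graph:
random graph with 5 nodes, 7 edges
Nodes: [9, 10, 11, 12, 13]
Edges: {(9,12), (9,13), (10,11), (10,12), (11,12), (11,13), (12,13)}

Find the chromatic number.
χ(G) = 3

Clique number ω(G) = 3 (lower bound: χ ≥ ω).
The clique on [9, 12, 13] has size 3, forcing χ ≥ 3, and the coloring below uses 3 colors, so χ(G) = 3.
A valid 3-coloring: color 1: [12]; color 2: [10, 13]; color 3: [9, 11].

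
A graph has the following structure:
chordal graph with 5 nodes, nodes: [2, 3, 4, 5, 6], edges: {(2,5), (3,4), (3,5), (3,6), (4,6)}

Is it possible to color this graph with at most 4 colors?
A valid 4-coloring: color 1: [2, 3]; color 2: [5, 6]; color 3: [4].
(χ(G) = 3 ≤ 4.)

Yes, G is 4-colorable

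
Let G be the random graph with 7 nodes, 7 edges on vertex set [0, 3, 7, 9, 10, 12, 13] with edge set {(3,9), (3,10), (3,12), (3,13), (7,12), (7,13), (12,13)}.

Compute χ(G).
χ(G) = 3

Clique number ω(G) = 3 (lower bound: χ ≥ ω).
The clique on [3, 12, 13] has size 3, forcing χ ≥ 3, and the coloring below uses 3 colors, so χ(G) = 3.
A valid 3-coloring: color 1: [0, 3, 7]; color 2: [9, 10, 12]; color 3: [13].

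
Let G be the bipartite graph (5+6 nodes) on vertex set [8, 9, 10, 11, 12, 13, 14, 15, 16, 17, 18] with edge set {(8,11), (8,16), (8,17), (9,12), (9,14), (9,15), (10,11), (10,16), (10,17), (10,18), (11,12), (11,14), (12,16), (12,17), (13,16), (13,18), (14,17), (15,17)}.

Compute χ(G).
Clique number ω(G) = 2 (lower bound: χ ≥ ω).
The graph is bipartite (no odd cycle), so 2 colors suffice: χ(G) = 2.
A valid 2-coloring: color 1: [9, 11, 16, 17, 18]; color 2: [8, 10, 12, 13, 14, 15].

χ(G) = 2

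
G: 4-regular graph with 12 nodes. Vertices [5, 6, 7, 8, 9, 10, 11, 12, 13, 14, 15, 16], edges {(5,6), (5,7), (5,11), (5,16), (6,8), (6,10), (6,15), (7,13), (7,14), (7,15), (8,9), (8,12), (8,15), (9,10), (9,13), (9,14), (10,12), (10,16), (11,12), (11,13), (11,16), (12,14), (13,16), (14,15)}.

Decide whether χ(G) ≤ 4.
Yes, G is 4-colorable

A valid 4-coloring: color 1: [6, 7, 9, 12, 16]; color 2: [8, 10, 11, 14]; color 3: [5, 13, 15].
(χ(G) = 3 ≤ 4.)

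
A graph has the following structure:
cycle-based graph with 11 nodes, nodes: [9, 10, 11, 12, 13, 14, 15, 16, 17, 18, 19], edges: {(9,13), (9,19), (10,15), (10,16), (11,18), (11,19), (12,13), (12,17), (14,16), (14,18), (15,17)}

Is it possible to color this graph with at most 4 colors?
A valid 4-coloring: color 1: [9, 12, 15, 16, 18]; color 2: [10, 13, 14, 17, 19]; color 3: [11].
(χ(G) = 3 ≤ 4.)

Yes, G is 4-colorable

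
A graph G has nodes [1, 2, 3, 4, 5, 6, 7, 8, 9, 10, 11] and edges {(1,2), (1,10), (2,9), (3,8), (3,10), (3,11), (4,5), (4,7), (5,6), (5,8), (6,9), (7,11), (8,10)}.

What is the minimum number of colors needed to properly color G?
Clique number ω(G) = 3 (lower bound: χ ≥ ω).
The clique on [3, 8, 10] has size 3, forcing χ ≥ 3, and the coloring below uses 3 colors, so χ(G) = 3.
A valid 3-coloring: color 1: [1, 3, 5, 7, 9]; color 2: [2, 4, 6, 8, 11]; color 3: [10].

χ(G) = 3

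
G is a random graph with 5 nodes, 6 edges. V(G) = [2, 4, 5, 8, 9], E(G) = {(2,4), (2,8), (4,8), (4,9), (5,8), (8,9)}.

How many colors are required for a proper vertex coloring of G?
χ(G) = 3

Clique number ω(G) = 3 (lower bound: χ ≥ ω).
The clique on [4, 8, 9] has size 3, forcing χ ≥ 3, and the coloring below uses 3 colors, so χ(G) = 3.
A valid 3-coloring: color 1: [8]; color 2: [4, 5]; color 3: [2, 9].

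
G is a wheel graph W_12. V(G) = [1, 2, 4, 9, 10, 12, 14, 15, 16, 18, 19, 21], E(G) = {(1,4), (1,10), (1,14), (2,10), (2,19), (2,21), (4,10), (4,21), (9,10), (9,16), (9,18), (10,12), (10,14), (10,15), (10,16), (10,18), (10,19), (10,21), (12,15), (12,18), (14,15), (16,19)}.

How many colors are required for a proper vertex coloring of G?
Clique number ω(G) = 3 (lower bound: χ ≥ ω).
Odd cycle [9, 18, 12, 15, 14, 1, 4, 21, 2, 19, 16] needs 3 colors (χ ≥ 3).
Vertex 10 is adjacent to every vertex of [1, 2, 4, 9, 12, 14, 15, 16, 18, 19, 21], which already need 3 colors among themselves, so 10 needs a new color (χ ≥ 4).
The coloring below uses 4 colors, so χ(G) = 4.
A valid 4-coloring: color 1: [10]; color 2: [4, 9, 12, 14, 19]; color 3: [1, 15, 16, 18, 21]; color 4: [2].

χ(G) = 4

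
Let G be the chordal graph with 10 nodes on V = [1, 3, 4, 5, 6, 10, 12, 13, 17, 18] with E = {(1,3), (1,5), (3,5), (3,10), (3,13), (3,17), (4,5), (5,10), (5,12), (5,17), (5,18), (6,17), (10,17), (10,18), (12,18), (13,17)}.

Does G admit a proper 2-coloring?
No, G is not 2-colorable

The clique on vertices [3, 5, 10, 17] has size 4 > 2, so it alone needs 4 colors.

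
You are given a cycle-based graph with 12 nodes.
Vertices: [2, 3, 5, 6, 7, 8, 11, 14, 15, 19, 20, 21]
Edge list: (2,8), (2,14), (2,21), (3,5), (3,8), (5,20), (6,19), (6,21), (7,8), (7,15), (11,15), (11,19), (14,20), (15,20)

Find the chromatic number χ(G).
χ(G) = 2

Clique number ω(G) = 2 (lower bound: χ ≥ ω).
The graph is bipartite (no odd cycle), so 2 colors suffice: χ(G) = 2.
A valid 2-coloring: color 1: [5, 8, 14, 15, 19, 21]; color 2: [2, 3, 6, 7, 11, 20].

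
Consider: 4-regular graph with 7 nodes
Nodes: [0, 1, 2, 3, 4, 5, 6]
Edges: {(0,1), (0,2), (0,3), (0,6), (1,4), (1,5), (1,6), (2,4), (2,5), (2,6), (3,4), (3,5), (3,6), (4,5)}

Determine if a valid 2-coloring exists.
The clique on vertices [0, 1, 6] has size 3 > 2, so it alone needs 3 colors.

No, G is not 2-colorable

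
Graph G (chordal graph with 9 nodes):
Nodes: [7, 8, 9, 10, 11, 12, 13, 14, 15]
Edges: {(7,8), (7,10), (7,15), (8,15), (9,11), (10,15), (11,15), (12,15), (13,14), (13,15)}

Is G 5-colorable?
A valid 5-coloring: color 1: [9, 14, 15]; color 2: [7, 11, 12, 13]; color 3: [8, 10].
(χ(G) = 3 ≤ 5.)

Yes, G is 5-colorable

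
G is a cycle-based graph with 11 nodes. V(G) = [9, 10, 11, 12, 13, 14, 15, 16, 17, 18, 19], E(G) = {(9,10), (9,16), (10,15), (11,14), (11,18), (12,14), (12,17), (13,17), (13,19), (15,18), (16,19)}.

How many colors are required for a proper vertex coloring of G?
χ(G) = 3

Clique number ω(G) = 2 (lower bound: χ ≥ ω).
Odd cycle [18, 15, 10, 9, 16, 19, 13, 17, 12, 14, 11] needs 3 colors (χ ≥ 3).
The coloring below uses 3 colors, so χ(G) = 3.
A valid 3-coloring: color 1: [10, 13, 14, 16, 18]; color 2: [9, 11, 15, 17, 19]; color 3: [12].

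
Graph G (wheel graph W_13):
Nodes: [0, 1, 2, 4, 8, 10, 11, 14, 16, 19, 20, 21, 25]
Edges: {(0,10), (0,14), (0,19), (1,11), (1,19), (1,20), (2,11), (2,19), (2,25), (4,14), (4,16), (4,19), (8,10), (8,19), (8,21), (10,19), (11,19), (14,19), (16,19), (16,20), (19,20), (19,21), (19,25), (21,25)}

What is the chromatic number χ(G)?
Clique number ω(G) = 3 (lower bound: χ ≥ ω).
The clique on [0, 10, 19] has size 3, forcing χ ≥ 3, and the coloring below uses 3 colors, so χ(G) = 3.
A valid 3-coloring: color 1: [19]; color 2: [1, 2, 10, 14, 16, 21]; color 3: [0, 4, 8, 11, 20, 25].

χ(G) = 3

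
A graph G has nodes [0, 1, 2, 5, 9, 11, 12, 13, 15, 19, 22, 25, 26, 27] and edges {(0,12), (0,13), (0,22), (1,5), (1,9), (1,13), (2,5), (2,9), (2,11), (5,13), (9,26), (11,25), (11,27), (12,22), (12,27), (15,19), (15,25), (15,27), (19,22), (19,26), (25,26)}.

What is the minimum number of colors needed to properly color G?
χ(G) = 3

Clique number ω(G) = 3 (lower bound: χ ≥ ω).
The clique on [0, 12, 22] has size 3, forcing χ ≥ 3, and the coloring below uses 3 colors, so χ(G) = 3.
A valid 3-coloring: color 1: [9, 11, 13, 15, 22]; color 2: [0, 5, 26, 27]; color 3: [1, 2, 12, 19, 25].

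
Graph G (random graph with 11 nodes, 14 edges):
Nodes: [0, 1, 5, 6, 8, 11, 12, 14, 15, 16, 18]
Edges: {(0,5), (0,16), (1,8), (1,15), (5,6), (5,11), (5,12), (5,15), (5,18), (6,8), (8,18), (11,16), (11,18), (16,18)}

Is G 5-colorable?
Yes, G is 5-colorable

A valid 5-coloring: color 1: [5, 8, 14, 16]; color 2: [0, 6, 12, 15, 18]; color 3: [1, 11].
(χ(G) = 3 ≤ 5.)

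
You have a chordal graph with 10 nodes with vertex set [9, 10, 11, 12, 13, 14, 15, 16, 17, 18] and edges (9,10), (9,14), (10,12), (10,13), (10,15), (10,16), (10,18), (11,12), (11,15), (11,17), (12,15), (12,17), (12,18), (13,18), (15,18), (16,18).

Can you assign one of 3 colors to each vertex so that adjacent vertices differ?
No, G is not 3-colorable

The clique on vertices [10, 12, 15, 18] has size 4 > 3, so it alone needs 4 colors.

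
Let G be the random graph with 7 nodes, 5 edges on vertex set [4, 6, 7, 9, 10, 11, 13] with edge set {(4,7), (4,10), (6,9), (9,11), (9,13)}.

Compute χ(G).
Clique number ω(G) = 2 (lower bound: χ ≥ ω).
The graph is bipartite (no odd cycle), so 2 colors suffice: χ(G) = 2.
A valid 2-coloring: color 1: [4, 9]; color 2: [6, 7, 10, 11, 13].

χ(G) = 2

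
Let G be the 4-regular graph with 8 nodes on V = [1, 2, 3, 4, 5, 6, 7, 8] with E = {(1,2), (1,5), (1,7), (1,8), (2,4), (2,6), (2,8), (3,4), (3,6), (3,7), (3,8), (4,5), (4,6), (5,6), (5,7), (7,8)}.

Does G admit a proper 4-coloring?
Yes, G is 4-colorable

A valid 4-coloring: color 1: [4, 8]; color 2: [1, 3]; color 3: [6, 7]; color 4: [2, 5].
(χ(G) = 4 ≤ 4.)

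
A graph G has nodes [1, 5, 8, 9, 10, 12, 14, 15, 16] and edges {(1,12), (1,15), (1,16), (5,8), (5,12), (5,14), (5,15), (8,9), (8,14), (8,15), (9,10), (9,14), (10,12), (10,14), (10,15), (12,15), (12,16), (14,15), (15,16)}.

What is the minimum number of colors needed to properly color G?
χ(G) = 4

Clique number ω(G) = 4 (lower bound: χ ≥ ω).
The clique on [5, 8, 14, 15] has size 4, forcing χ ≥ 4, and the coloring below uses 4 colors, so χ(G) = 4.
A valid 4-coloring: color 1: [9, 15]; color 2: [12, 14]; color 3: [1, 8, 10]; color 4: [5, 16].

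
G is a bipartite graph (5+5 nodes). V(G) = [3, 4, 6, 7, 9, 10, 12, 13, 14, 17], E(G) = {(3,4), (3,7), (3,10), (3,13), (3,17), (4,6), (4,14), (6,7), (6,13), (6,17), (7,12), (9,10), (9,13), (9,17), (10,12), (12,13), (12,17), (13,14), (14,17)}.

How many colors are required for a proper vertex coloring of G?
χ(G) = 2

Clique number ω(G) = 2 (lower bound: χ ≥ ω).
The graph is bipartite (no odd cycle), so 2 colors suffice: χ(G) = 2.
A valid 2-coloring: color 1: [4, 7, 10, 13, 17]; color 2: [3, 6, 9, 12, 14].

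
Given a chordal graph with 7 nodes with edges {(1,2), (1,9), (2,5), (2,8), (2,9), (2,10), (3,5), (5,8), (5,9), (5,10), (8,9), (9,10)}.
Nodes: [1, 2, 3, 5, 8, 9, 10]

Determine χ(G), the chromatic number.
Clique number ω(G) = 4 (lower bound: χ ≥ ω).
The clique on [2, 5, 8, 9] has size 4, forcing χ ≥ 4, and the coloring below uses 4 colors, so χ(G) = 4.
A valid 4-coloring: color 1: [1, 5]; color 2: [3, 9]; color 3: [2]; color 4: [8, 10].

χ(G) = 4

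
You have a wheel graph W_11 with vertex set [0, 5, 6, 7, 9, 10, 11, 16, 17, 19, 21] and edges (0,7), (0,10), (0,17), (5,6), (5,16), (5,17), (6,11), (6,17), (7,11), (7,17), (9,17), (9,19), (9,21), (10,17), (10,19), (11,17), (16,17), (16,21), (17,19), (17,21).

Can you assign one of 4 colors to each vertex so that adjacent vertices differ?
A valid 4-coloring: color 1: [17]; color 2: [6, 7, 9, 10, 16]; color 3: [0, 5, 11, 19, 21].
(χ(G) = 3 ≤ 4.)

Yes, G is 4-colorable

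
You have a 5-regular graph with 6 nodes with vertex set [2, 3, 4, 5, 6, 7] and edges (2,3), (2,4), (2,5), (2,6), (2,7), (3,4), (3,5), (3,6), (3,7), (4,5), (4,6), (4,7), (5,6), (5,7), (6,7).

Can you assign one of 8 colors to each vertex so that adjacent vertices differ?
A valid 8-coloring: color 1: [6]; color 2: [3]; color 3: [2]; color 4: [7]; color 5: [5]; color 6: [4].
(χ(G) = 6 ≤ 8.)

Yes, G is 8-colorable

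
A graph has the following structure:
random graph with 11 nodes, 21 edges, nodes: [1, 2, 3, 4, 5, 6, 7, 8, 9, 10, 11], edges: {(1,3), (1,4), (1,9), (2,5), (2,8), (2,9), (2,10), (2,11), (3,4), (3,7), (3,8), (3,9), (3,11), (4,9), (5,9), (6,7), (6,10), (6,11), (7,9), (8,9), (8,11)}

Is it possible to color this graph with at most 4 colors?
A valid 4-coloring: color 1: [9, 10, 11]; color 2: [2, 3, 6]; color 3: [4, 5, 7, 8]; color 4: [1].
(χ(G) = 4 ≤ 4.)

Yes, G is 4-colorable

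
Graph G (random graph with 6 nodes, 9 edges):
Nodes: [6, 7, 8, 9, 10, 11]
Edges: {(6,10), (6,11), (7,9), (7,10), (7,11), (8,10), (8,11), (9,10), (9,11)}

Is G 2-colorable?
The clique on vertices [7, 9, 10] has size 3 > 2, so it alone needs 3 colors.

No, G is not 2-colorable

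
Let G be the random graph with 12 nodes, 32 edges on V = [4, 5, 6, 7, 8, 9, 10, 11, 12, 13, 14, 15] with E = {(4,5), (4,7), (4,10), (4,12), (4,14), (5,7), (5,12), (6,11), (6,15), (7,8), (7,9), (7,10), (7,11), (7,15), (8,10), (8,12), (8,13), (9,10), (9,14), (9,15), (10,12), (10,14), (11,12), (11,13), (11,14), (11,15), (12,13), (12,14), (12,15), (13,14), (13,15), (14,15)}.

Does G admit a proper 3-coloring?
The clique on vertices [11, 12, 13, 14, 15] has size 5 > 3, so it alone needs 5 colors.

No, G is not 3-colorable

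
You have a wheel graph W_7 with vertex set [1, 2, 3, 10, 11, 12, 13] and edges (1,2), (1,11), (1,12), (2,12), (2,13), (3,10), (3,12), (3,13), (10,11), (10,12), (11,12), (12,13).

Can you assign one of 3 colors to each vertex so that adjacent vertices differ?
Yes, G is 3-colorable

A valid 3-coloring: color 1: [12]; color 2: [1, 10, 13]; color 3: [2, 3, 11].
(χ(G) = 3 ≤ 3.)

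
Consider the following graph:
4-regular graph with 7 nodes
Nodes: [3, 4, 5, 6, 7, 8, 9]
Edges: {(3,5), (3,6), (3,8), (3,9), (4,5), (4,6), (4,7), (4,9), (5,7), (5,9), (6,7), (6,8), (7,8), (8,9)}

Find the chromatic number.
Clique number ω(G) = 3 (lower bound: χ ≥ ω).
Suppose a proper 3-coloring c exists. The clique [3, 5, 9] takes 3 distinct colors; by symmetry let c(3) = 1, c(5) = 2, c(9) = 3.
- Vertex 4: neighbors [5, 9] already have colors [2, 3] ⇒ c(4) = 1.
- Vertex 7: neighbors [4, 5] already have colors [1, 2] ⇒ c(7) = 3.
- Vertex 6: neighbors [3, 7] already have colors [1, 3] ⇒ c(6) = 2.
- Vertex 8: neighbors [3, 6, 7] already have colors [1, 2, 3] — all 3 colors blocked. Contradiction.
The forced assignments end in a contradiction, so G has no proper 3-coloring (χ ≥ 4).
The coloring below uses 4 colors, so χ(G) = 4.
A valid 4-coloring: color 1: [4, 8]; color 2: [3, 7]; color 3: [5, 6]; color 4: [9].

χ(G) = 4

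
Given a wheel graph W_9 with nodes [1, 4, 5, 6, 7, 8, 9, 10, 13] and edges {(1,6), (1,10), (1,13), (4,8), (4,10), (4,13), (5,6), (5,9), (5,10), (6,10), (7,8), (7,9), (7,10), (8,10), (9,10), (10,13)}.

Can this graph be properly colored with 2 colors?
The clique on vertices [1, 10, 13] has size 3 > 2, so it alone needs 3 colors.

No, G is not 2-colorable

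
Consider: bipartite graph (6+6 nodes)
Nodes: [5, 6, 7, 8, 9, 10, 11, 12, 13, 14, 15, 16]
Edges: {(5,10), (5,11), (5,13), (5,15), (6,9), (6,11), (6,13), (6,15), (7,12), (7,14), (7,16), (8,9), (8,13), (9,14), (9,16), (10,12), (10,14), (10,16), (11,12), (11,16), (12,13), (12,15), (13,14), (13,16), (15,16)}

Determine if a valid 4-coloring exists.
A valid 4-coloring: color 1: [5, 6, 8, 12, 14, 16]; color 2: [7, 9, 10, 11, 13, 15].
(χ(G) = 2 ≤ 4.)

Yes, G is 4-colorable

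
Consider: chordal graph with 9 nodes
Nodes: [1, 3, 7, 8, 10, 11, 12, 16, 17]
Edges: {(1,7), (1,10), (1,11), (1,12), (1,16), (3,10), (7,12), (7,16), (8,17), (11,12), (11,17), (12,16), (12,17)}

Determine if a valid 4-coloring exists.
Yes, G is 4-colorable

A valid 4-coloring: color 1: [8, 10, 12]; color 2: [1, 3, 17]; color 3: [7, 11]; color 4: [16].
(χ(G) = 4 ≤ 4.)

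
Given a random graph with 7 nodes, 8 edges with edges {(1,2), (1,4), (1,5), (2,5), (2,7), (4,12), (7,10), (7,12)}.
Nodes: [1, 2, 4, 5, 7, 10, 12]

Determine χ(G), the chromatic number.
Clique number ω(G) = 3 (lower bound: χ ≥ ω).
The clique on [1, 2, 5] has size 3, forcing χ ≥ 3, and the coloring below uses 3 colors, so χ(G) = 3.
A valid 3-coloring: color 1: [2, 10, 12]; color 2: [1, 7]; color 3: [4, 5].

χ(G) = 3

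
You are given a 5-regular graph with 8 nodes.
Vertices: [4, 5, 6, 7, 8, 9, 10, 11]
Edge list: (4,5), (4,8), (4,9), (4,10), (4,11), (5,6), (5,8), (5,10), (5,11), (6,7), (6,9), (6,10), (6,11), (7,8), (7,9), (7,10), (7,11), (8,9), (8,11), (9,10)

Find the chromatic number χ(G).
χ(G) = 4

Clique number ω(G) = 4 (lower bound: χ ≥ ω).
The clique on [4, 5, 8, 11] has size 4, forcing χ ≥ 4, and the coloring below uses 4 colors, so χ(G) = 4.
A valid 4-coloring: color 1: [8, 10]; color 2: [9, 11]; color 3: [4, 6]; color 4: [5, 7].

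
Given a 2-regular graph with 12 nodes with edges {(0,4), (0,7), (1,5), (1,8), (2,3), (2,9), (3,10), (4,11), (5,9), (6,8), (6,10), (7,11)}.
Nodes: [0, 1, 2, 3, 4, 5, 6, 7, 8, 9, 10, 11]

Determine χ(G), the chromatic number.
Clique number ω(G) = 2 (lower bound: χ ≥ ω).
The graph is bipartite (no odd cycle), so 2 colors suffice: χ(G) = 2.
A valid 2-coloring: color 1: [0, 2, 5, 8, 10, 11]; color 2: [1, 3, 4, 6, 7, 9].

χ(G) = 2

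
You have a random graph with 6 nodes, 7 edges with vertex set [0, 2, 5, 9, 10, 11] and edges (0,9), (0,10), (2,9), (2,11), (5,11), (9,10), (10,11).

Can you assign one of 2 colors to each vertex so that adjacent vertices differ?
No, G is not 2-colorable

The clique on vertices [0, 9, 10] has size 3 > 2, so it alone needs 3 colors.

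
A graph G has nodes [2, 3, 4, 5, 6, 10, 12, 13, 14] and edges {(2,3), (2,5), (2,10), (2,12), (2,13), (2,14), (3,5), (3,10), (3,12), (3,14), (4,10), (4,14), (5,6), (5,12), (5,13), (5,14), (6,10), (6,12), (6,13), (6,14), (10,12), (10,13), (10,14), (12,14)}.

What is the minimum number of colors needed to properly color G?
χ(G) = 5

Clique number ω(G) = 5 (lower bound: χ ≥ ω).
The clique on [2, 3, 10, 12, 14] has size 5, forcing χ ≥ 5, and the coloring below uses 5 colors, so χ(G) = 5.
A valid 5-coloring: color 1: [13, 14]; color 2: [5, 10]; color 3: [2, 4, 6]; color 4: [12]; color 5: [3].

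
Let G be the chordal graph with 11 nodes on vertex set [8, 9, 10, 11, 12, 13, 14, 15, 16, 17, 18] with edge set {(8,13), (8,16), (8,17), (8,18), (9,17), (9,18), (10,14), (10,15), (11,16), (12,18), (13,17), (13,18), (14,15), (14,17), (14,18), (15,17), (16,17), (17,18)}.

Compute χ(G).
χ(G) = 4

Clique number ω(G) = 4 (lower bound: χ ≥ ω).
The clique on [8, 13, 17, 18] has size 4, forcing χ ≥ 4, and the coloring below uses 4 colors, so χ(G) = 4.
A valid 4-coloring: color 1: [10, 11, 12, 17]; color 2: [15, 16, 18]; color 3: [8, 9, 14]; color 4: [13].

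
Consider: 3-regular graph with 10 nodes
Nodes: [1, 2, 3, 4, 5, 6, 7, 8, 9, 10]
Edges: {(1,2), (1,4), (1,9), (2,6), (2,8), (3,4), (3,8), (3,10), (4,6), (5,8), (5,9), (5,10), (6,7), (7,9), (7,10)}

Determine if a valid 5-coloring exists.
Yes, G is 5-colorable

A valid 5-coloring: color 1: [2, 4, 5, 7]; color 2: [6, 8, 9, 10]; color 3: [1, 3].
(χ(G) = 3 ≤ 5.)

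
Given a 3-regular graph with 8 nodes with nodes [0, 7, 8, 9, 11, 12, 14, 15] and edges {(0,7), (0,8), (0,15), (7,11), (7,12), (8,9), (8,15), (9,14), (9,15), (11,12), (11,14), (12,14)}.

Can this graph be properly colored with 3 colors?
A valid 3-coloring: color 1: [0, 9, 11]; color 2: [7, 8, 14]; color 3: [12, 15].
(χ(G) = 3 ≤ 3.)

Yes, G is 3-colorable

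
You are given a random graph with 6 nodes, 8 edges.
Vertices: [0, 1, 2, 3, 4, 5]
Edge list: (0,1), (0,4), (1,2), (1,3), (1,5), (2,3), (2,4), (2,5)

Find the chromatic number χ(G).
χ(G) = 3

Clique number ω(G) = 3 (lower bound: χ ≥ ω).
The clique on [1, 2, 3] has size 3, forcing χ ≥ 3, and the coloring below uses 3 colors, so χ(G) = 3.
A valid 3-coloring: color 1: [0, 2]; color 2: [1, 4]; color 3: [3, 5].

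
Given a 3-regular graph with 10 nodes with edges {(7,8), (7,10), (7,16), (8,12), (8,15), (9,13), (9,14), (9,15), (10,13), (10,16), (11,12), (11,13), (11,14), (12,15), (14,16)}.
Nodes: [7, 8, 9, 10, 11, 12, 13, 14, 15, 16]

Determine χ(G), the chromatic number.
χ(G) = 3

Clique number ω(G) = 3 (lower bound: χ ≥ ω).
The clique on [7, 10, 16] has size 3, forcing χ ≥ 3, and the coloring below uses 3 colors, so χ(G) = 3.
A valid 3-coloring: color 1: [13, 15, 16]; color 2: [8, 9, 10, 11]; color 3: [7, 12, 14].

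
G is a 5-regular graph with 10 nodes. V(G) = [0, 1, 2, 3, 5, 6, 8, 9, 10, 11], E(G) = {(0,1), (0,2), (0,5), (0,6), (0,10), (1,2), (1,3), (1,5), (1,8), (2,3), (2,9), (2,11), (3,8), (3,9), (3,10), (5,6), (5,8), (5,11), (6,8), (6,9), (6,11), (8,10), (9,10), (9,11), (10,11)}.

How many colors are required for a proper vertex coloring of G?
Clique number ω(G) = 3 (lower bound: χ ≥ ω).
Odd cycle [0, 2, 3, 8, 5] needs 3 colors (χ ≥ 3).
Vertex 1 is adjacent to every vertex of [0, 2, 3, 5, 8], which already need 3 colors among themselves, so 1 needs a new color (χ ≥ 4).
The coloring below uses 4 colors, so χ(G) = 4.
A valid 4-coloring: color 1: [0, 8, 11]; color 2: [3, 5]; color 3: [1, 9]; color 4: [2, 6, 10].

χ(G) = 4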